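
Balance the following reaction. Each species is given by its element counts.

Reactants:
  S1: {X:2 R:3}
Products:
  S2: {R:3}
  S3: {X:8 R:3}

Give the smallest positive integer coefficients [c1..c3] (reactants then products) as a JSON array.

Coefficients: [4, 3, 1]

X: 4·2 = 8 | 3·0+1·8 = 8
R: 4·3 = 12 | 3·3+1·3 = 12
gcd(4,3,1) = 1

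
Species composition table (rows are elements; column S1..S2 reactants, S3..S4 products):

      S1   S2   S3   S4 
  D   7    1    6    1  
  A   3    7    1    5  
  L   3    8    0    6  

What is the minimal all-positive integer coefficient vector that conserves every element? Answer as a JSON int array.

D: 2·7+3·1 = 17 | 2·6+5·1 = 17
A: 2·3+3·7 = 27 | 2·1+5·5 = 27
L: 2·3+3·8 = 30 | 2·0+5·6 = 30
gcd(2,3,2,5) = 1

Coefficients: [2, 3, 2, 5]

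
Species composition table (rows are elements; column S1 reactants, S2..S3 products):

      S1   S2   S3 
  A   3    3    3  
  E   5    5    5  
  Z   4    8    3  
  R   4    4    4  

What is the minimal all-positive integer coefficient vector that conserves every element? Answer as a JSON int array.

A: 5·3 = 15 | 1·3+4·3 = 15
E: 5·5 = 25 | 1·5+4·5 = 25
Z: 5·4 = 20 | 1·8+4·3 = 20
R: 5·4 = 20 | 1·4+4·4 = 20
gcd(5,1,4) = 1

Coefficients: [5, 1, 4]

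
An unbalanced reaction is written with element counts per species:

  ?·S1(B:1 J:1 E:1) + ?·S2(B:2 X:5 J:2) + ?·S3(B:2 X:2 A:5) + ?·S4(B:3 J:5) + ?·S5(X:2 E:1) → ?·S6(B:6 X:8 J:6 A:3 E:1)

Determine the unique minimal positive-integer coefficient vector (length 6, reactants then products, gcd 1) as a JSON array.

Coefficients: [3, 6, 3, 3, 2, 5]

B: 3·1+6·2+3·2+3·3+2·0 = 30 | 5·6 = 30
X: 3·0+6·5+3·2+3·0+2·2 = 40 | 5·8 = 40
J: 3·1+6·2+3·0+3·5+2·0 = 30 | 5·6 = 30
A: 3·0+6·0+3·5+3·0+2·0 = 15 | 5·3 = 15
E: 3·1+6·0+3·0+3·0+2·1 = 5 | 5·1 = 5
gcd(3,6,3,3,2,5) = 1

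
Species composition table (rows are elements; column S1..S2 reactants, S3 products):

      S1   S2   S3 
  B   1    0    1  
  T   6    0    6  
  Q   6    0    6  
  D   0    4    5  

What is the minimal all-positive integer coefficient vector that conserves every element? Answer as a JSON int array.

B: 4·1+5·0 = 4 | 4·1 = 4
T: 4·6+5·0 = 24 | 4·6 = 24
Q: 4·6+5·0 = 24 | 4·6 = 24
D: 4·0+5·4 = 20 | 4·5 = 20
gcd(4,5,4) = 1

Coefficients: [4, 5, 4]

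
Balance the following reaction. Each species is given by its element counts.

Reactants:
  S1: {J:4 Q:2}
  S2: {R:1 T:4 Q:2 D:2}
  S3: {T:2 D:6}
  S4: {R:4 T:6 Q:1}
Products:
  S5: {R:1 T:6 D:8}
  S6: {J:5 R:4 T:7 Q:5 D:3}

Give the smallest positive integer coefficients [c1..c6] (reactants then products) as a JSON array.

J: 5·4+3·0+5·0+4·0 = 20 | 3·0+4·5 = 20
R: 5·0+3·1+5·0+4·4 = 19 | 3·1+4·4 = 19
T: 5·0+3·4+5·2+4·6 = 46 | 3·6+4·7 = 46
Q: 5·2+3·2+5·0+4·1 = 20 | 3·0+4·5 = 20
D: 5·0+3·2+5·6+4·0 = 36 | 3·8+4·3 = 36
gcd(5,3,5,4,3,4) = 1

Coefficients: [5, 3, 5, 4, 3, 4]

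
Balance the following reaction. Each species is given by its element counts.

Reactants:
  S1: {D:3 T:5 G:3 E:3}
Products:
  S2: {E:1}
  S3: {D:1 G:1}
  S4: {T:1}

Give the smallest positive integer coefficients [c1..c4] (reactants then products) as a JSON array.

Coefficients: [1, 3, 3, 5]

D: 1·3 = 3 | 3·0+3·1+5·0 = 3
T: 1·5 = 5 | 3·0+3·0+5·1 = 5
G: 1·3 = 3 | 3·0+3·1+5·0 = 3
E: 1·3 = 3 | 3·1+3·0+5·0 = 3
gcd(1,3,3,5) = 1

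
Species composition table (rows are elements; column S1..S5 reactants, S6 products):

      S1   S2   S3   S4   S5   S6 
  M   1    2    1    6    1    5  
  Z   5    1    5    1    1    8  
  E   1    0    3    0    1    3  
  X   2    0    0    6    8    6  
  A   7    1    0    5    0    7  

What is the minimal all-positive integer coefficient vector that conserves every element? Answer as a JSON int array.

M: 2·1+2·2+2·1+1·6+1·1 = 15 | 3·5 = 15
Z: 2·5+2·1+2·5+1·1+1·1 = 24 | 3·8 = 24
E: 2·1+2·0+2·3+1·0+1·1 = 9 | 3·3 = 9
X: 2·2+2·0+2·0+1·6+1·8 = 18 | 3·6 = 18
A: 2·7+2·1+2·0+1·5+1·0 = 21 | 3·7 = 21
gcd(2,2,2,1,1,3) = 1

Coefficients: [2, 2, 2, 1, 1, 3]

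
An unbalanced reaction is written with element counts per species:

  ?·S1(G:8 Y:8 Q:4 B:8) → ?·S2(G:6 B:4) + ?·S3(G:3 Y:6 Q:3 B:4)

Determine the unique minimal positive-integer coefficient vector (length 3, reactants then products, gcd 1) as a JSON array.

G: 3·8 = 24 | 2·6+4·3 = 24
Y: 3·8 = 24 | 2·0+4·6 = 24
Q: 3·4 = 12 | 2·0+4·3 = 12
B: 3·8 = 24 | 2·4+4·4 = 24
gcd(3,2,4) = 1

Coefficients: [3, 2, 4]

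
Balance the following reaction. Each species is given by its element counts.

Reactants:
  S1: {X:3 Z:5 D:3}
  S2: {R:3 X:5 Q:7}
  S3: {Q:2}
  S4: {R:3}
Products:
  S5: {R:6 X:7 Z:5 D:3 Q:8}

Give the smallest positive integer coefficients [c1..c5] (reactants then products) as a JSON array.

Coefficients: [5, 4, 6, 6, 5]

R: 5·0+4·3+6·0+6·3 = 30 | 5·6 = 30
X: 5·3+4·5+6·0+6·0 = 35 | 5·7 = 35
Z: 5·5+4·0+6·0+6·0 = 25 | 5·5 = 25
D: 5·3+4·0+6·0+6·0 = 15 | 5·3 = 15
Q: 5·0+4·7+6·2+6·0 = 40 | 5·8 = 40
gcd(5,4,6,6,5) = 1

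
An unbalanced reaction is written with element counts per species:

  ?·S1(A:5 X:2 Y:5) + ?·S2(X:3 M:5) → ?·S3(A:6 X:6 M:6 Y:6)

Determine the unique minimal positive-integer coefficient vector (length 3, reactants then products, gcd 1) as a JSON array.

A: 6·5+6·0 = 30 | 5·6 = 30
X: 6·2+6·3 = 30 | 5·6 = 30
M: 6·0+6·5 = 30 | 5·6 = 30
Y: 6·5+6·0 = 30 | 5·6 = 30
gcd(6,6,5) = 1

Coefficients: [6, 6, 5]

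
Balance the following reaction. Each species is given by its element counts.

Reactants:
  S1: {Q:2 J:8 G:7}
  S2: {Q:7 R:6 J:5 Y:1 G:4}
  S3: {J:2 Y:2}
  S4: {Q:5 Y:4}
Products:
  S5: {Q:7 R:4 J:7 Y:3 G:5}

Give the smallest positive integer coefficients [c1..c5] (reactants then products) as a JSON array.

Coefficients: [2, 4, 3, 2, 6]

Q: 2·2+4·7+3·0+2·5 = 42 | 6·7 = 42
R: 2·0+4·6+3·0+2·0 = 24 | 6·4 = 24
J: 2·8+4·5+3·2+2·0 = 42 | 6·7 = 42
Y: 2·0+4·1+3·2+2·4 = 18 | 6·3 = 18
G: 2·7+4·4+3·0+2·0 = 30 | 6·5 = 30
gcd(2,4,3,2,6) = 1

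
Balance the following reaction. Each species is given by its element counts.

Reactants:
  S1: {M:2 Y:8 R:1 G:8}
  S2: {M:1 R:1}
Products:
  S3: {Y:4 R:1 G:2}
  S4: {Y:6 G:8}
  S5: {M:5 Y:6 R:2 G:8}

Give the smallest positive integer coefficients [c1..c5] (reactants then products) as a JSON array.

M: 5·2+5·1 = 15 | 4·0+1·0+3·5 = 15
Y: 5·8+5·0 = 40 | 4·4+1·6+3·6 = 40
R: 5·1+5·1 = 10 | 4·1+1·0+3·2 = 10
G: 5·8+5·0 = 40 | 4·2+1·8+3·8 = 40
gcd(5,5,4,1,3) = 1

Coefficients: [5, 5, 4, 1, 3]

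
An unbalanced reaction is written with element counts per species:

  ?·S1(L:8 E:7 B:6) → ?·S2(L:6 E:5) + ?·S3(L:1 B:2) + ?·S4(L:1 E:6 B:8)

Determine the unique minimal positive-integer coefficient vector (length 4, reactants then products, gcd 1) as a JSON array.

L: 3·8 = 24 | 3·6+5·1+1·1 = 24
E: 3·7 = 21 | 3·5+5·0+1·6 = 21
B: 3·6 = 18 | 3·0+5·2+1·8 = 18
gcd(3,3,5,1) = 1

Coefficients: [3, 3, 5, 1]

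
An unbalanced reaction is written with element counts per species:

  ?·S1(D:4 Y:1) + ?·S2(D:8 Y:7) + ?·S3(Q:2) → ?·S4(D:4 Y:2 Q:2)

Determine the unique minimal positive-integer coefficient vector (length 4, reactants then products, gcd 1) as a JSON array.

Coefficients: [3, 1, 5, 5]

D: 3·4+1·8+5·0 = 20 | 5·4 = 20
Y: 3·1+1·7+5·0 = 10 | 5·2 = 10
Q: 3·0+1·0+5·2 = 10 | 5·2 = 10
gcd(3,1,5,5) = 1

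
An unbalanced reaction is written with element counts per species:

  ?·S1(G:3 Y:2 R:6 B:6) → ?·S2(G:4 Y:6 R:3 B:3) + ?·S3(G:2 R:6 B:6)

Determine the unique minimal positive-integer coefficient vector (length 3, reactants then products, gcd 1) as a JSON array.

G: 6·3 = 18 | 2·4+5·2 = 18
Y: 6·2 = 12 | 2·6+5·0 = 12
R: 6·6 = 36 | 2·3+5·6 = 36
B: 6·6 = 36 | 2·3+5·6 = 36
gcd(6,2,5) = 1

Coefficients: [6, 2, 5]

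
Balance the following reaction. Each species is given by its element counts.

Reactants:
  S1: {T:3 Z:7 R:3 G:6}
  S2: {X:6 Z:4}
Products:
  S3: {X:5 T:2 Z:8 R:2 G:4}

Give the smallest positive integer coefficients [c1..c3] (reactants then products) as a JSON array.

X: 4·0+5·6 = 30 | 6·5 = 30
T: 4·3+5·0 = 12 | 6·2 = 12
Z: 4·7+5·4 = 48 | 6·8 = 48
R: 4·3+5·0 = 12 | 6·2 = 12
G: 4·6+5·0 = 24 | 6·4 = 24
gcd(4,5,6) = 1

Coefficients: [4, 5, 6]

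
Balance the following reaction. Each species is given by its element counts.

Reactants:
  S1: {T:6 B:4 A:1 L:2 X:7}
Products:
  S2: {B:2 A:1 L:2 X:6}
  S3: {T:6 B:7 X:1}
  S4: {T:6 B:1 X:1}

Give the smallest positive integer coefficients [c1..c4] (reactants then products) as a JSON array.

T: 6·6 = 36 | 6·0+1·6+5·6 = 36
B: 6·4 = 24 | 6·2+1·7+5·1 = 24
A: 6·1 = 6 | 6·1+1·0+5·0 = 6
L: 6·2 = 12 | 6·2+1·0+5·0 = 12
X: 6·7 = 42 | 6·6+1·1+5·1 = 42
gcd(6,6,1,5) = 1

Coefficients: [6, 6, 1, 5]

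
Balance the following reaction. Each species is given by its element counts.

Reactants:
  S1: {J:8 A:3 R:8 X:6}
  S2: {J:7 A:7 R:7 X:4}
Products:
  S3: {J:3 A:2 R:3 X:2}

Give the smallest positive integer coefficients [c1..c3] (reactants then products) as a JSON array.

J: 1·8+1·7 = 15 | 5·3 = 15
A: 1·3+1·7 = 10 | 5·2 = 10
R: 1·8+1·7 = 15 | 5·3 = 15
X: 1·6+1·4 = 10 | 5·2 = 10
gcd(1,1,5) = 1

Coefficients: [1, 1, 5]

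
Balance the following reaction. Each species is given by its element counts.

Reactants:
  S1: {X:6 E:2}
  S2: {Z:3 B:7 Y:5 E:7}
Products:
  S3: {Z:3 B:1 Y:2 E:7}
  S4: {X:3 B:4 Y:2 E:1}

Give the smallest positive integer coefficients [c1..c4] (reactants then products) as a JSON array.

Z: 3·0+4·3 = 12 | 4·3+6·0 = 12
X: 3·6+4·0 = 18 | 4·0+6·3 = 18
B: 3·0+4·7 = 28 | 4·1+6·4 = 28
Y: 3·0+4·5 = 20 | 4·2+6·2 = 20
E: 3·2+4·7 = 34 | 4·7+6·1 = 34
gcd(3,4,4,6) = 1

Coefficients: [3, 4, 4, 6]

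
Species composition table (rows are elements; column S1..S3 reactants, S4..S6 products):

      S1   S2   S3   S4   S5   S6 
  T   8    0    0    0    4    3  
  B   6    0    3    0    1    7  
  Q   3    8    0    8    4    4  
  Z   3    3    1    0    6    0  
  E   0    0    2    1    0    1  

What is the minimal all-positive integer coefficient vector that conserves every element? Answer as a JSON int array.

Coefficients: [4, 5, 3, 2, 5, 4]

T: 4·8+5·0+3·0 = 32 | 2·0+5·4+4·3 = 32
B: 4·6+5·0+3·3 = 33 | 2·0+5·1+4·7 = 33
Q: 4·3+5·8+3·0 = 52 | 2·8+5·4+4·4 = 52
Z: 4·3+5·3+3·1 = 30 | 2·0+5·6+4·0 = 30
E: 4·0+5·0+3·2 = 6 | 2·1+5·0+4·1 = 6
gcd(4,5,3,2,5,4) = 1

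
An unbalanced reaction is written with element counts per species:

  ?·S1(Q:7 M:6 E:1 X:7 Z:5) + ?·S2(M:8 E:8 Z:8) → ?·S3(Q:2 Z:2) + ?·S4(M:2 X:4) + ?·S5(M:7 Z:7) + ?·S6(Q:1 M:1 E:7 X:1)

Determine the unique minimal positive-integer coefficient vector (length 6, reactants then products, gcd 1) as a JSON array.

Q: 2·7+5·0 = 14 | 4·2+2·0+6·0+6·1 = 14
M: 2·6+5·8 = 52 | 4·0+2·2+6·7+6·1 = 52
E: 2·1+5·8 = 42 | 4·0+2·0+6·0+6·7 = 42
X: 2·7+5·0 = 14 | 4·0+2·4+6·0+6·1 = 14
Z: 2·5+5·8 = 50 | 4·2+2·0+6·7+6·0 = 50
gcd(2,5,4,2,6,6) = 1

Coefficients: [2, 5, 4, 2, 6, 6]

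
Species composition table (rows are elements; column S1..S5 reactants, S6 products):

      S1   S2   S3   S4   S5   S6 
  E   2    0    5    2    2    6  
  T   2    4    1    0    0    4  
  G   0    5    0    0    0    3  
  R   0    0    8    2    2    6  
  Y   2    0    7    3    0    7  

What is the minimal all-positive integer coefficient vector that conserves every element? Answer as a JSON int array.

Coefficients: [3, 3, 2, 5, 2, 5]

E: 3·2+3·0+2·5+5·2+2·2 = 30 | 5·6 = 30
T: 3·2+3·4+2·1+5·0+2·0 = 20 | 5·4 = 20
G: 3·0+3·5+2·0+5·0+2·0 = 15 | 5·3 = 15
R: 3·0+3·0+2·8+5·2+2·2 = 30 | 5·6 = 30
Y: 3·2+3·0+2·7+5·3+2·0 = 35 | 5·7 = 35
gcd(3,3,2,5,2,5) = 1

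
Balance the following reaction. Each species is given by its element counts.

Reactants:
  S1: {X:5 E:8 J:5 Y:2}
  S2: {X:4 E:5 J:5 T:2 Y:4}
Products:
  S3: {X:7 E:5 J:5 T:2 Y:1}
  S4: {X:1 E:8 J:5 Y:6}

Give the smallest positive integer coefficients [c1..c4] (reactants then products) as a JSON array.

Coefficients: [3, 4, 4, 3]

X: 3·5+4·4 = 31 | 4·7+3·1 = 31
E: 3·8+4·5 = 44 | 4·5+3·8 = 44
J: 3·5+4·5 = 35 | 4·5+3·5 = 35
T: 3·0+4·2 = 8 | 4·2+3·0 = 8
Y: 3·2+4·4 = 22 | 4·1+3·6 = 22
gcd(3,4,4,3) = 1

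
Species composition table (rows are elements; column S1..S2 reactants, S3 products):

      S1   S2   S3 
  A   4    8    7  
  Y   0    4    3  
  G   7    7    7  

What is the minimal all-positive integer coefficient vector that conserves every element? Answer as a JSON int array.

Coefficients: [1, 3, 4]

A: 1·4+3·8 = 28 | 4·7 = 28
Y: 1·0+3·4 = 12 | 4·3 = 12
G: 1·7+3·7 = 28 | 4·7 = 28
gcd(1,3,4) = 1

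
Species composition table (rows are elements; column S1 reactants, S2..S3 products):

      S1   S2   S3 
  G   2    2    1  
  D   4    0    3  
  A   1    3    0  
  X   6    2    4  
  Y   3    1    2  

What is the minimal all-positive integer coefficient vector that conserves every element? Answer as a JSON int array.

G: 3·2 = 6 | 1·2+4·1 = 6
D: 3·4 = 12 | 1·0+4·3 = 12
A: 3·1 = 3 | 1·3+4·0 = 3
X: 3·6 = 18 | 1·2+4·4 = 18
Y: 3·3 = 9 | 1·1+4·2 = 9
gcd(3,1,4) = 1

Coefficients: [3, 1, 4]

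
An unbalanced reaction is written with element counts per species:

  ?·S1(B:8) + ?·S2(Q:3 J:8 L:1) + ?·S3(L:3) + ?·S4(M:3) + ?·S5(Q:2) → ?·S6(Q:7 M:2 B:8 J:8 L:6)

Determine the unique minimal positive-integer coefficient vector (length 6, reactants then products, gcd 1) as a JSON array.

Q: 3·0+3·3+5·0+2·0+6·2 = 21 | 3·7 = 21
M: 3·0+3·0+5·0+2·3+6·0 = 6 | 3·2 = 6
B: 3·8+3·0+5·0+2·0+6·0 = 24 | 3·8 = 24
J: 3·0+3·8+5·0+2·0+6·0 = 24 | 3·8 = 24
L: 3·0+3·1+5·3+2·0+6·0 = 18 | 3·6 = 18
gcd(3,3,5,2,6,3) = 1

Coefficients: [3, 3, 5, 2, 6, 3]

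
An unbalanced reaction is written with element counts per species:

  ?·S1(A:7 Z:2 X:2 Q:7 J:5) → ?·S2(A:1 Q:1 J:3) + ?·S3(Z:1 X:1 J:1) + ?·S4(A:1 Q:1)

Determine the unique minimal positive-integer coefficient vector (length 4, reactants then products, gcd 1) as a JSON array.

A: 1·7 = 7 | 1·1+2·0+6·1 = 7
Z: 1·2 = 2 | 1·0+2·1+6·0 = 2
X: 1·2 = 2 | 1·0+2·1+6·0 = 2
Q: 1·7 = 7 | 1·1+2·0+6·1 = 7
J: 1·5 = 5 | 1·3+2·1+6·0 = 5
gcd(1,1,2,6) = 1

Coefficients: [1, 1, 2, 6]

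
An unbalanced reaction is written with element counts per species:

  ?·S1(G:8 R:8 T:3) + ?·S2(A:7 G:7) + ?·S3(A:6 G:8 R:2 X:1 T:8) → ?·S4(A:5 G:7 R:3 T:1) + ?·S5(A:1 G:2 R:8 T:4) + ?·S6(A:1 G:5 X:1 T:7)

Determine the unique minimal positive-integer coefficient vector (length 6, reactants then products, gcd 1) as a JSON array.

Coefficients: [3, 1, 5, 6, 2, 5]

A: 3·0+1·7+5·6 = 37 | 6·5+2·1+5·1 = 37
G: 3·8+1·7+5·8 = 71 | 6·7+2·2+5·5 = 71
R: 3·8+1·0+5·2 = 34 | 6·3+2·8+5·0 = 34
X: 3·0+1·0+5·1 = 5 | 6·0+2·0+5·1 = 5
T: 3·3+1·0+5·8 = 49 | 6·1+2·4+5·7 = 49
gcd(3,1,5,6,2,5) = 1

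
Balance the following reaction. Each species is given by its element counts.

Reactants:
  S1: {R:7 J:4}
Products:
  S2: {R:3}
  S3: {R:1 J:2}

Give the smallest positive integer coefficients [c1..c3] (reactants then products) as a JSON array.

Coefficients: [3, 5, 6]

R: 3·7 = 21 | 5·3+6·1 = 21
J: 3·4 = 12 | 5·0+6·2 = 12
gcd(3,5,6) = 1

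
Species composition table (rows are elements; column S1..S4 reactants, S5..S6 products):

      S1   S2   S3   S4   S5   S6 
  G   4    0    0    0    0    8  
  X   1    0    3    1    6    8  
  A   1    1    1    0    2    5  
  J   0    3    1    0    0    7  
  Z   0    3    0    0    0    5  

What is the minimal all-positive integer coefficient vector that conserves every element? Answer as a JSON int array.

Coefficients: [6, 5, 6, 6, 1, 3]

G: 6·4+5·0+6·0+6·0 = 24 | 1·0+3·8 = 24
X: 6·1+5·0+6·3+6·1 = 30 | 1·6+3·8 = 30
A: 6·1+5·1+6·1+6·0 = 17 | 1·2+3·5 = 17
J: 6·0+5·3+6·1+6·0 = 21 | 1·0+3·7 = 21
Z: 6·0+5·3+6·0+6·0 = 15 | 1·0+3·5 = 15
gcd(6,5,6,6,1,3) = 1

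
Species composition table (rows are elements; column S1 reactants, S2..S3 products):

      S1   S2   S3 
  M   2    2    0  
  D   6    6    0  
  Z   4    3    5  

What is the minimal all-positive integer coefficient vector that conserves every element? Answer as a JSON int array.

Coefficients: [5, 5, 1]

M: 5·2 = 10 | 5·2+1·0 = 10
D: 5·6 = 30 | 5·6+1·0 = 30
Z: 5·4 = 20 | 5·3+1·5 = 20
gcd(5,5,1) = 1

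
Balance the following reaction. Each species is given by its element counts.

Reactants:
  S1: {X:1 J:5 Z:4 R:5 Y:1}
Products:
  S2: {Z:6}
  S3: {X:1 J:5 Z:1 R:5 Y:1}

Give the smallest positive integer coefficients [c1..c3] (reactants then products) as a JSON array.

X: 2·1 = 2 | 1·0+2·1 = 2
J: 2·5 = 10 | 1·0+2·5 = 10
Z: 2·4 = 8 | 1·6+2·1 = 8
R: 2·5 = 10 | 1·0+2·5 = 10
Y: 2·1 = 2 | 1·0+2·1 = 2
gcd(2,1,2) = 1

Coefficients: [2, 1, 2]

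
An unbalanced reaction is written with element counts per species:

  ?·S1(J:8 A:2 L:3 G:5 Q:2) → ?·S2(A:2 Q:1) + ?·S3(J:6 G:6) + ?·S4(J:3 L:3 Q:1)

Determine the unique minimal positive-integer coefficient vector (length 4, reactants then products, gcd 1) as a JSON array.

Coefficients: [6, 6, 5, 6]

J: 6·8 = 48 | 6·0+5·6+6·3 = 48
A: 6·2 = 12 | 6·2+5·0+6·0 = 12
L: 6·3 = 18 | 6·0+5·0+6·3 = 18
G: 6·5 = 30 | 6·0+5·6+6·0 = 30
Q: 6·2 = 12 | 6·1+5·0+6·1 = 12
gcd(6,6,5,6) = 1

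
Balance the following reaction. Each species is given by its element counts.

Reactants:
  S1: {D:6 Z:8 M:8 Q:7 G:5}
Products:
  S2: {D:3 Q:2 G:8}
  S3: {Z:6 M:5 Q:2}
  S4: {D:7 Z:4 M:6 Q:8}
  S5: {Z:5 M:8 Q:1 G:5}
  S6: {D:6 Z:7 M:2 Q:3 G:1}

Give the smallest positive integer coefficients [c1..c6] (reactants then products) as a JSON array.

D: 6·6 = 36 | 3·3+4·0+3·7+1·0+1·6 = 36
Z: 6·8 = 48 | 3·0+4·6+3·4+1·5+1·7 = 48
M: 6·8 = 48 | 3·0+4·5+3·6+1·8+1·2 = 48
Q: 6·7 = 42 | 3·2+4·2+3·8+1·1+1·3 = 42
G: 6·5 = 30 | 3·8+4·0+3·0+1·5+1·1 = 30
gcd(6,3,4,3,1,1) = 1

Coefficients: [6, 3, 4, 3, 1, 1]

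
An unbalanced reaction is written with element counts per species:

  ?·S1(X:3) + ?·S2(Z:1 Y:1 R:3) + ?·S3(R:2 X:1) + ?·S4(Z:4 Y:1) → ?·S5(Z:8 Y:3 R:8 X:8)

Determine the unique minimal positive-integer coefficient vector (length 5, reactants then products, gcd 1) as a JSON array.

Coefficients: [6, 4, 6, 5, 3]

Z: 6·0+4·1+6·0+5·4 = 24 | 3·8 = 24
Y: 6·0+4·1+6·0+5·1 = 9 | 3·3 = 9
R: 6·0+4·3+6·2+5·0 = 24 | 3·8 = 24
X: 6·3+4·0+6·1+5·0 = 24 | 3·8 = 24
gcd(6,4,6,5,3) = 1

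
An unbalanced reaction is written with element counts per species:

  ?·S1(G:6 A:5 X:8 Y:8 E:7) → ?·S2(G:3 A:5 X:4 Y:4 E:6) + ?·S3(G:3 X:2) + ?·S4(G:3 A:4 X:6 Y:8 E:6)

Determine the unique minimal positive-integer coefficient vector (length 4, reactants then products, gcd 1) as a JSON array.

G: 6·6 = 36 | 2·3+5·3+5·3 = 36
A: 6·5 = 30 | 2·5+5·0+5·4 = 30
X: 6·8 = 48 | 2·4+5·2+5·6 = 48
Y: 6·8 = 48 | 2·4+5·0+5·8 = 48
E: 6·7 = 42 | 2·6+5·0+5·6 = 42
gcd(6,2,5,5) = 1

Coefficients: [6, 2, 5, 5]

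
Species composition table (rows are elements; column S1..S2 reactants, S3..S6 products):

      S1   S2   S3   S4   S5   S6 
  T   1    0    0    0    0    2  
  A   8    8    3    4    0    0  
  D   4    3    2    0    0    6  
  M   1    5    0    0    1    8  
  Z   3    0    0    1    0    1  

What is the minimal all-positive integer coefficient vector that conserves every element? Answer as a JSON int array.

Coefficients: [2, 2, 4, 5, 4, 1]

T: 2·1+2·0 = 2 | 4·0+5·0+4·0+1·2 = 2
A: 2·8+2·8 = 32 | 4·3+5·4+4·0+1·0 = 32
D: 2·4+2·3 = 14 | 4·2+5·0+4·0+1·6 = 14
M: 2·1+2·5 = 12 | 4·0+5·0+4·1+1·8 = 12
Z: 2·3+2·0 = 6 | 4·0+5·1+4·0+1·1 = 6
gcd(2,2,4,5,4,1) = 1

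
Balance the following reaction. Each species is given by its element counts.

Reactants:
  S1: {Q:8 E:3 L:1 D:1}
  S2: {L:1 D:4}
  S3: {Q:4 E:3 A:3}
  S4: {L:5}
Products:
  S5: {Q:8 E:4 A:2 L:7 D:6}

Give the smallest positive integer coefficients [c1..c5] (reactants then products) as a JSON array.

Coefficients: [2, 4, 2, 3, 3]

Q: 2·8+4·0+2·4+3·0 = 24 | 3·8 = 24
E: 2·3+4·0+2·3+3·0 = 12 | 3·4 = 12
A: 2·0+4·0+2·3+3·0 = 6 | 3·2 = 6
L: 2·1+4·1+2·0+3·5 = 21 | 3·7 = 21
D: 2·1+4·4+2·0+3·0 = 18 | 3·6 = 18
gcd(2,4,2,3,3) = 1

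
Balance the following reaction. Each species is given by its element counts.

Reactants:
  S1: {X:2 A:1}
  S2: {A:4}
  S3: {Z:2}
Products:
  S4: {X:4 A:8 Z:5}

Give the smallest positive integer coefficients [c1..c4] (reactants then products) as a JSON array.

X: 4·2+3·0+5·0 = 8 | 2·4 = 8
A: 4·1+3·4+5·0 = 16 | 2·8 = 16
Z: 4·0+3·0+5·2 = 10 | 2·5 = 10
gcd(4,3,5,2) = 1

Coefficients: [4, 3, 5, 2]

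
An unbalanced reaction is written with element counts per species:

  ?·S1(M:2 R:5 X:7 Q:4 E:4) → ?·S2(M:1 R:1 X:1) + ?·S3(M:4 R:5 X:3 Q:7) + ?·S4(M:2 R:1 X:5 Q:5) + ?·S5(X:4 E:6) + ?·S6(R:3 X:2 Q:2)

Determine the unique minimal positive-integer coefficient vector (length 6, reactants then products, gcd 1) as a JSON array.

Coefficients: [6, 6, 1, 1, 4, 6]

M: 6·2 = 12 | 6·1+1·4+1·2+4·0+6·0 = 12
R: 6·5 = 30 | 6·1+1·5+1·1+4·0+6·3 = 30
X: 6·7 = 42 | 6·1+1·3+1·5+4·4+6·2 = 42
Q: 6·4 = 24 | 6·0+1·7+1·5+4·0+6·2 = 24
E: 6·4 = 24 | 6·0+1·0+1·0+4·6+6·0 = 24
gcd(6,6,1,1,4,6) = 1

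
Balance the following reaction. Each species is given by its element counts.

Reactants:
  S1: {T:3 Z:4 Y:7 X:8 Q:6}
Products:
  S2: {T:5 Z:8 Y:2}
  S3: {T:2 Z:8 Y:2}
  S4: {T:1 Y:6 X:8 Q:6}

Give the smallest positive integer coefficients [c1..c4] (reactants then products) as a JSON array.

T: 6·3 = 18 | 2·5+1·2+6·1 = 18
Z: 6·4 = 24 | 2·8+1·8+6·0 = 24
Y: 6·7 = 42 | 2·2+1·2+6·6 = 42
X: 6·8 = 48 | 2·0+1·0+6·8 = 48
Q: 6·6 = 36 | 2·0+1·0+6·6 = 36
gcd(6,2,1,6) = 1

Coefficients: [6, 2, 1, 6]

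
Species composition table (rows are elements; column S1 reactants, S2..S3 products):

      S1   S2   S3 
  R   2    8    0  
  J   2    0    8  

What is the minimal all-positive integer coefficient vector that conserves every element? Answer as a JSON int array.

R: 4·2 = 8 | 1·8+1·0 = 8
J: 4·2 = 8 | 1·0+1·8 = 8
gcd(4,1,1) = 1

Coefficients: [4, 1, 1]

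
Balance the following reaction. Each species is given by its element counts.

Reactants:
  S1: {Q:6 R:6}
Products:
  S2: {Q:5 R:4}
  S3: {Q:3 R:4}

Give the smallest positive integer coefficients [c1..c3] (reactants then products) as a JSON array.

Coefficients: [4, 3, 3]

Q: 4·6 = 24 | 3·5+3·3 = 24
R: 4·6 = 24 | 3·4+3·4 = 24
gcd(4,3,3) = 1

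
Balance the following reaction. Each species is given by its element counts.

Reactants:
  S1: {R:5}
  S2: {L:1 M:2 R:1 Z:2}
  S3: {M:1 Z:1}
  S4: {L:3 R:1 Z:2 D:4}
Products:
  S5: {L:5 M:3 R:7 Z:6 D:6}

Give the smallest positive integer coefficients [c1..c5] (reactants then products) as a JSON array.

L: 2·0+1·1+4·0+3·3 = 10 | 2·5 = 10
M: 2·0+1·2+4·1+3·0 = 6 | 2·3 = 6
R: 2·5+1·1+4·0+3·1 = 14 | 2·7 = 14
Z: 2·0+1·2+4·1+3·2 = 12 | 2·6 = 12
D: 2·0+1·0+4·0+3·4 = 12 | 2·6 = 12
gcd(2,1,4,3,2) = 1

Coefficients: [2, 1, 4, 3, 2]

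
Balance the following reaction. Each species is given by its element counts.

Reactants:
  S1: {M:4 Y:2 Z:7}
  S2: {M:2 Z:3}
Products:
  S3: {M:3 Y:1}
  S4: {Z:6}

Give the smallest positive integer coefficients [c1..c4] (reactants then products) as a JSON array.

M: 3·4+3·2 = 18 | 6·3+5·0 = 18
Y: 3·2+3·0 = 6 | 6·1+5·0 = 6
Z: 3·7+3·3 = 30 | 6·0+5·6 = 30
gcd(3,3,6,5) = 1

Coefficients: [3, 3, 6, 5]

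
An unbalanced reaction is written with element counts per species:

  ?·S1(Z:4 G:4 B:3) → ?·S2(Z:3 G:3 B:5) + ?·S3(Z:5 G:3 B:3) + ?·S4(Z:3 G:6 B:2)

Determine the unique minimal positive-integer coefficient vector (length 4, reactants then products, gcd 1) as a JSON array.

Z: 6·4 = 24 | 1·3+3·5+2·3 = 24
G: 6·4 = 24 | 1·3+3·3+2·6 = 24
B: 6·3 = 18 | 1·5+3·3+2·2 = 18
gcd(6,1,3,2) = 1

Coefficients: [6, 1, 3, 2]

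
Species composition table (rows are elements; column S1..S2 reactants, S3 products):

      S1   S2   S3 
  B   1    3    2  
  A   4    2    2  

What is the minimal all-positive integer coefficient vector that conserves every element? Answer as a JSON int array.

B: 1·1+3·3 = 10 | 5·2 = 10
A: 1·4+3·2 = 10 | 5·2 = 10
gcd(1,3,5) = 1

Coefficients: [1, 3, 5]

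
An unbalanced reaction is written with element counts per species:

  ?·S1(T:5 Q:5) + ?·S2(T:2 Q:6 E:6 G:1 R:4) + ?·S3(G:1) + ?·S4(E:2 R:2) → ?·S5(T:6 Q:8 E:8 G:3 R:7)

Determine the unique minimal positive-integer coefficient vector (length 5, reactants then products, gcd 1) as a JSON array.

Coefficients: [2, 1, 5, 5, 2]

T: 2·5+1·2+5·0+5·0 = 12 | 2·6 = 12
Q: 2·5+1·6+5·0+5·0 = 16 | 2·8 = 16
E: 2·0+1·6+5·0+5·2 = 16 | 2·8 = 16
G: 2·0+1·1+5·1+5·0 = 6 | 2·3 = 6
R: 2·0+1·4+5·0+5·2 = 14 | 2·7 = 14
gcd(2,1,5,5,2) = 1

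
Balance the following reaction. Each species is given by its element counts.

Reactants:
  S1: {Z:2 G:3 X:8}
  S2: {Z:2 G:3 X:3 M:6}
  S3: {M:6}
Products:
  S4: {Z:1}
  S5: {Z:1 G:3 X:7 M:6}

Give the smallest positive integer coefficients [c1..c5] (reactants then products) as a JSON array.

Z: 4·2+1·2+4·0 = 10 | 5·1+5·1 = 10
G: 4·3+1·3+4·0 = 15 | 5·0+5·3 = 15
X: 4·8+1·3+4·0 = 35 | 5·0+5·7 = 35
M: 4·0+1·6+4·6 = 30 | 5·0+5·6 = 30
gcd(4,1,4,5,5) = 1

Coefficients: [4, 1, 4, 5, 5]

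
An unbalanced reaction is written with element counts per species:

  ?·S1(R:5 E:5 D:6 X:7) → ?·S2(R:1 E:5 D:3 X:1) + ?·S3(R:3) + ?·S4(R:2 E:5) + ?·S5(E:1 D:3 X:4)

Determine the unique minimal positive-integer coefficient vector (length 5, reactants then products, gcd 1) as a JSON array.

Coefficients: [3, 1, 4, 1, 5]

R: 3·5 = 15 | 1·1+4·3+1·2+5·0 = 15
E: 3·5 = 15 | 1·5+4·0+1·5+5·1 = 15
D: 3·6 = 18 | 1·3+4·0+1·0+5·3 = 18
X: 3·7 = 21 | 1·1+4·0+1·0+5·4 = 21
gcd(3,1,4,1,5) = 1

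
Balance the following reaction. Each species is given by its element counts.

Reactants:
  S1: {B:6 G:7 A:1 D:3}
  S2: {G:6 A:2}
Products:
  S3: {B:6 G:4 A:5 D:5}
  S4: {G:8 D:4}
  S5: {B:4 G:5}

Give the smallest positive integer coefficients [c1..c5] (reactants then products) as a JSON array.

Coefficients: [3, 1, 1, 1, 3]

B: 3·6+1·0 = 18 | 1·6+1·0+3·4 = 18
G: 3·7+1·6 = 27 | 1·4+1·8+3·5 = 27
A: 3·1+1·2 = 5 | 1·5+1·0+3·0 = 5
D: 3·3+1·0 = 9 | 1·5+1·4+3·0 = 9
gcd(3,1,1,1,3) = 1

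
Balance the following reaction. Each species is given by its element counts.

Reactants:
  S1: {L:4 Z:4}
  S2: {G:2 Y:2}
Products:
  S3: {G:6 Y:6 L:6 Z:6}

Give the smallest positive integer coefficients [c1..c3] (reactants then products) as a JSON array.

G: 3·0+6·2 = 12 | 2·6 = 12
Y: 3·0+6·2 = 12 | 2·6 = 12
L: 3·4+6·0 = 12 | 2·6 = 12
Z: 3·4+6·0 = 12 | 2·6 = 12
gcd(3,6,2) = 1

Coefficients: [3, 6, 2]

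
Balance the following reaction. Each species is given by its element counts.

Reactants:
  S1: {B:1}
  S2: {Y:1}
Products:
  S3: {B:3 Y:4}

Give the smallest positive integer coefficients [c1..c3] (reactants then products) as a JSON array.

Coefficients: [3, 4, 1]

B: 3·1+4·0 = 3 | 1·3 = 3
Y: 3·0+4·1 = 4 | 1·4 = 4
gcd(3,4,1) = 1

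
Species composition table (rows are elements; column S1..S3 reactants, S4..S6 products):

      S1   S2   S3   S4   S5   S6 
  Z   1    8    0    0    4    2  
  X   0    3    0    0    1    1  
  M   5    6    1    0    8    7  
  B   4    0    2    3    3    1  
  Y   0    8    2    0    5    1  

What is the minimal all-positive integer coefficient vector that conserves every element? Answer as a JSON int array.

Coefficients: [6, 2, 5, 6, 5, 1]

Z: 6·1+2·8+5·0 = 22 | 6·0+5·4+1·2 = 22
X: 6·0+2·3+5·0 = 6 | 6·0+5·1+1·1 = 6
M: 6·5+2·6+5·1 = 47 | 6·0+5·8+1·7 = 47
B: 6·4+2·0+5·2 = 34 | 6·3+5·3+1·1 = 34
Y: 6·0+2·8+5·2 = 26 | 6·0+5·5+1·1 = 26
gcd(6,2,5,6,5,1) = 1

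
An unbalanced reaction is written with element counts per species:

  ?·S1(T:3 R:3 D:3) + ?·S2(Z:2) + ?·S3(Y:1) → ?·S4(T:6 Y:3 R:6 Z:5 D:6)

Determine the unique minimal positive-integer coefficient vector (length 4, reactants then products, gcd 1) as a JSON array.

T: 4·3+5·0+6·0 = 12 | 2·6 = 12
Y: 4·0+5·0+6·1 = 6 | 2·3 = 6
R: 4·3+5·0+6·0 = 12 | 2·6 = 12
Z: 4·0+5·2+6·0 = 10 | 2·5 = 10
D: 4·3+5·0+6·0 = 12 | 2·6 = 12
gcd(4,5,6,2) = 1

Coefficients: [4, 5, 6, 2]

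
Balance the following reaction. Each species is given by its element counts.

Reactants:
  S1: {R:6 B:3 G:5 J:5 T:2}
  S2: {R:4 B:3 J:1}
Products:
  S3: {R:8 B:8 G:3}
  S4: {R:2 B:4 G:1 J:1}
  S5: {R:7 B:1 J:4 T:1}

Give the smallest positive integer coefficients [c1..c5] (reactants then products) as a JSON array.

Coefficients: [1, 5, 1, 2, 2]

R: 1·6+5·4 = 26 | 1·8+2·2+2·7 = 26
B: 1·3+5·3 = 18 | 1·8+2·4+2·1 = 18
G: 1·5+5·0 = 5 | 1·3+2·1+2·0 = 5
J: 1·5+5·1 = 10 | 1·0+2·1+2·4 = 10
T: 1·2+5·0 = 2 | 1·0+2·0+2·1 = 2
gcd(1,5,1,2,2) = 1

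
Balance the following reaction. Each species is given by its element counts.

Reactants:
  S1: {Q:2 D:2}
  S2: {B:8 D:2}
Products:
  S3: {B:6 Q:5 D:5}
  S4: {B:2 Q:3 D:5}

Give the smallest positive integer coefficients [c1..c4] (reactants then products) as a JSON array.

B: 4·0+1·8 = 8 | 1·6+1·2 = 8
Q: 4·2+1·0 = 8 | 1·5+1·3 = 8
D: 4·2+1·2 = 10 | 1·5+1·5 = 10
gcd(4,1,1,1) = 1

Coefficients: [4, 1, 1, 1]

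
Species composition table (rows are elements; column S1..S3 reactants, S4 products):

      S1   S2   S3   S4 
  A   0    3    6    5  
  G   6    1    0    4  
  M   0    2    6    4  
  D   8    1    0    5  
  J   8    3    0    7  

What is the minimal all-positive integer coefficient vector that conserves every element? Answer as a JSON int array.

A: 3·0+6·3+2·6 = 30 | 6·5 = 30
G: 3·6+6·1+2·0 = 24 | 6·4 = 24
M: 3·0+6·2+2·6 = 24 | 6·4 = 24
D: 3·8+6·1+2·0 = 30 | 6·5 = 30
J: 3·8+6·3+2·0 = 42 | 6·7 = 42
gcd(3,6,2,6) = 1

Coefficients: [3, 6, 2, 6]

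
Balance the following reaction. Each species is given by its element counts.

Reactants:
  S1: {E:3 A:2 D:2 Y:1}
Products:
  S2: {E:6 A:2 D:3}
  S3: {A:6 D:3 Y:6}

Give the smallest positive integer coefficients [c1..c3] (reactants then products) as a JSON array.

E: 6·3 = 18 | 3·6+1·0 = 18
A: 6·2 = 12 | 3·2+1·6 = 12
D: 6·2 = 12 | 3·3+1·3 = 12
Y: 6·1 = 6 | 3·0+1·6 = 6
gcd(6,3,1) = 1

Coefficients: [6, 3, 1]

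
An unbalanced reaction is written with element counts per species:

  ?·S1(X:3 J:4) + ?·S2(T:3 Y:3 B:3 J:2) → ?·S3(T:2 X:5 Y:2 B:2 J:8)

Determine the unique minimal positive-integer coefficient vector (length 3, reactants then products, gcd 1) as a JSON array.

Coefficients: [5, 2, 3]

T: 5·0+2·3 = 6 | 3·2 = 6
X: 5·3+2·0 = 15 | 3·5 = 15
Y: 5·0+2·3 = 6 | 3·2 = 6
B: 5·0+2·3 = 6 | 3·2 = 6
J: 5·4+2·2 = 24 | 3·8 = 24
gcd(5,2,3) = 1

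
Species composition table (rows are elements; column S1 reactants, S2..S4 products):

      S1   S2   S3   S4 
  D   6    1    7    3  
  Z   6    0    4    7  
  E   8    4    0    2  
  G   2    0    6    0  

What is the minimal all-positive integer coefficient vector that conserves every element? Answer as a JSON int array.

Coefficients: [3, 5, 1, 2]

D: 3·6 = 18 | 5·1+1·7+2·3 = 18
Z: 3·6 = 18 | 5·0+1·4+2·7 = 18
E: 3·8 = 24 | 5·4+1·0+2·2 = 24
G: 3·2 = 6 | 5·0+1·6+2·0 = 6
gcd(3,5,1,2) = 1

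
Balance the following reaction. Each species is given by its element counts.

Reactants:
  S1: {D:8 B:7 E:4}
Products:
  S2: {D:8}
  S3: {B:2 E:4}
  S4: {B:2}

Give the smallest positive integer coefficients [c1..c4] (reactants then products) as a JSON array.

D: 2·8 = 16 | 2·8+2·0+5·0 = 16
B: 2·7 = 14 | 2·0+2·2+5·2 = 14
E: 2·4 = 8 | 2·0+2·4+5·0 = 8
gcd(2,2,2,5) = 1

Coefficients: [2, 2, 2, 5]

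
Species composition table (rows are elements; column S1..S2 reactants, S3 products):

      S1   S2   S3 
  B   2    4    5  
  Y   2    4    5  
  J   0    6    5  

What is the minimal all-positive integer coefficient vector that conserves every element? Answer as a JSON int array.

Coefficients: [5, 5, 6]

B: 5·2+5·4 = 30 | 6·5 = 30
Y: 5·2+5·4 = 30 | 6·5 = 30
J: 5·0+5·6 = 30 | 6·5 = 30
gcd(5,5,6) = 1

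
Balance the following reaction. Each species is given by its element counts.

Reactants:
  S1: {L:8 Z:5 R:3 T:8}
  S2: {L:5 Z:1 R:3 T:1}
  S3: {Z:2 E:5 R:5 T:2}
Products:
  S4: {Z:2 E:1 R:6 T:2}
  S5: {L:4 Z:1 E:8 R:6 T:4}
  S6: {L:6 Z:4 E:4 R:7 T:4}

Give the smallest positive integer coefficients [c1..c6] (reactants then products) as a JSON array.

Coefficients: [1, 4, 5, 1, 1, 4]

L: 1·8+4·5+5·0 = 28 | 1·0+1·4+4·6 = 28
Z: 1·5+4·1+5·2 = 19 | 1·2+1·1+4·4 = 19
E: 1·0+4·0+5·5 = 25 | 1·1+1·8+4·4 = 25
R: 1·3+4·3+5·5 = 40 | 1·6+1·6+4·7 = 40
T: 1·8+4·1+5·2 = 22 | 1·2+1·4+4·4 = 22
gcd(1,4,5,1,1,4) = 1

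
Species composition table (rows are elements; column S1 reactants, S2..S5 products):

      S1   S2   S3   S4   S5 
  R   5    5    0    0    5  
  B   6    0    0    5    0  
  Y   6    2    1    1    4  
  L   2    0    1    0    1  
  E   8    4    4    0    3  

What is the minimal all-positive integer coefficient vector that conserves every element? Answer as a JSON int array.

Coefficients: [5, 1, 6, 6, 4]

R: 5·5 = 25 | 1·5+6·0+6·0+4·5 = 25
B: 5·6 = 30 | 1·0+6·0+6·5+4·0 = 30
Y: 5·6 = 30 | 1·2+6·1+6·1+4·4 = 30
L: 5·2 = 10 | 1·0+6·1+6·0+4·1 = 10
E: 5·8 = 40 | 1·4+6·4+6·0+4·3 = 40
gcd(5,1,6,6,4) = 1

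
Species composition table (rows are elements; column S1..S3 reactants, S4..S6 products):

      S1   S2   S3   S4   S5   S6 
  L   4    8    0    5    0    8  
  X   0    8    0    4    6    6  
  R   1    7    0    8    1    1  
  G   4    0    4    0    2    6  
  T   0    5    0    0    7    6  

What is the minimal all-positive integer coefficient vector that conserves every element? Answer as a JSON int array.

Coefficients: [1, 5, 4, 4, 1, 3]

L: 1·4+5·8+4·0 = 44 | 4·5+1·0+3·8 = 44
X: 1·0+5·8+4·0 = 40 | 4·4+1·6+3·6 = 40
R: 1·1+5·7+4·0 = 36 | 4·8+1·1+3·1 = 36
G: 1·4+5·0+4·4 = 20 | 4·0+1·2+3·6 = 20
T: 1·0+5·5+4·0 = 25 | 4·0+1·7+3·6 = 25
gcd(1,5,4,4,1,3) = 1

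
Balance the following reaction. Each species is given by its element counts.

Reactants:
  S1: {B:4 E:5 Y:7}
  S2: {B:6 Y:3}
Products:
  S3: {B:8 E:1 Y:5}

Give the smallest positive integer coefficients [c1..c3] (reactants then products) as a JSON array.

Coefficients: [1, 6, 5]

B: 1·4+6·6 = 40 | 5·8 = 40
E: 1·5+6·0 = 5 | 5·1 = 5
Y: 1·7+6·3 = 25 | 5·5 = 25
gcd(1,6,5) = 1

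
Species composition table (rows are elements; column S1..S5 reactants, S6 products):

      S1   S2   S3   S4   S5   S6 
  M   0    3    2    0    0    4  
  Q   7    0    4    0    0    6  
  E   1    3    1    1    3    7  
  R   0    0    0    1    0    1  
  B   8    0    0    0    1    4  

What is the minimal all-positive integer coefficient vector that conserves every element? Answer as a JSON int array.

M: 2·0+4·3+4·2+5·0+4·0 = 20 | 5·4 = 20
Q: 2·7+4·0+4·4+5·0+4·0 = 30 | 5·6 = 30
E: 2·1+4·3+4·1+5·1+4·3 = 35 | 5·7 = 35
R: 2·0+4·0+4·0+5·1+4·0 = 5 | 5·1 = 5
B: 2·8+4·0+4·0+5·0+4·1 = 20 | 5·4 = 20
gcd(2,4,4,5,4,5) = 1

Coefficients: [2, 4, 4, 5, 4, 5]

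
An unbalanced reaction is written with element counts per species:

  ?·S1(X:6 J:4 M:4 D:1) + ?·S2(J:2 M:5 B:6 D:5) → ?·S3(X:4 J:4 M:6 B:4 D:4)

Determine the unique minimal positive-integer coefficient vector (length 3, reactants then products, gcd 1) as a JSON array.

Coefficients: [2, 2, 3]

X: 2·6+2·0 = 12 | 3·4 = 12
J: 2·4+2·2 = 12 | 3·4 = 12
M: 2·4+2·5 = 18 | 3·6 = 18
B: 2·0+2·6 = 12 | 3·4 = 12
D: 2·1+2·5 = 12 | 3·4 = 12
gcd(2,2,3) = 1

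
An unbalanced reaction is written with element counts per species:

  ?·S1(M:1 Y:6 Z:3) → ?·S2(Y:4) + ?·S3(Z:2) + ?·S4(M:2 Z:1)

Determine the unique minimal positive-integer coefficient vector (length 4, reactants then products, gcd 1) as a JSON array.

M: 4·1 = 4 | 6·0+5·0+2·2 = 4
Y: 4·6 = 24 | 6·4+5·0+2·0 = 24
Z: 4·3 = 12 | 6·0+5·2+2·1 = 12
gcd(4,6,5,2) = 1

Coefficients: [4, 6, 5, 2]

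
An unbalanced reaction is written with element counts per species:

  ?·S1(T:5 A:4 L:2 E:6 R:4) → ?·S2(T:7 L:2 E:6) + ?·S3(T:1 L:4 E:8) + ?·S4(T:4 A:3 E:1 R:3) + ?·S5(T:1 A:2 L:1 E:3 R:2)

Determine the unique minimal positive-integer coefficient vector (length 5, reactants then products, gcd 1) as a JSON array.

Coefficients: [6, 1, 1, 4, 6]

T: 6·5 = 30 | 1·7+1·1+4·4+6·1 = 30
A: 6·4 = 24 | 1·0+1·0+4·3+6·2 = 24
L: 6·2 = 12 | 1·2+1·4+4·0+6·1 = 12
E: 6·6 = 36 | 1·6+1·8+4·1+6·3 = 36
R: 6·4 = 24 | 1·0+1·0+4·3+6·2 = 24
gcd(6,1,1,4,6) = 1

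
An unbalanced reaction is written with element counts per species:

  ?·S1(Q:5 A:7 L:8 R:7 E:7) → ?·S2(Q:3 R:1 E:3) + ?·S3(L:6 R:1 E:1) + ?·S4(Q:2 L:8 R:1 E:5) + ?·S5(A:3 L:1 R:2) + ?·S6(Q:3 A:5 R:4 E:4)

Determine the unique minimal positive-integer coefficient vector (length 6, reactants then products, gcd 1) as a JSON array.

Q: 4·5 = 20 | 4·3+3·0+1·2+6·0+2·3 = 20
A: 4·7 = 28 | 4·0+3·0+1·0+6·3+2·5 = 28
L: 4·8 = 32 | 4·0+3·6+1·8+6·1+2·0 = 32
R: 4·7 = 28 | 4·1+3·1+1·1+6·2+2·4 = 28
E: 4·7 = 28 | 4·3+3·1+1·5+6·0+2·4 = 28
gcd(4,4,3,1,6,2) = 1

Coefficients: [4, 4, 3, 1, 6, 2]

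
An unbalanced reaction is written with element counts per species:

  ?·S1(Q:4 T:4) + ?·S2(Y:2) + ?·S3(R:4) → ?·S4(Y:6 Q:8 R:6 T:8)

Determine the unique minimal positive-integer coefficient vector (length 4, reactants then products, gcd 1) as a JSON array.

Y: 4·0+6·2+3·0 = 12 | 2·6 = 12
Q: 4·4+6·0+3·0 = 16 | 2·8 = 16
R: 4·0+6·0+3·4 = 12 | 2·6 = 12
T: 4·4+6·0+3·0 = 16 | 2·8 = 16
gcd(4,6,3,2) = 1

Coefficients: [4, 6, 3, 2]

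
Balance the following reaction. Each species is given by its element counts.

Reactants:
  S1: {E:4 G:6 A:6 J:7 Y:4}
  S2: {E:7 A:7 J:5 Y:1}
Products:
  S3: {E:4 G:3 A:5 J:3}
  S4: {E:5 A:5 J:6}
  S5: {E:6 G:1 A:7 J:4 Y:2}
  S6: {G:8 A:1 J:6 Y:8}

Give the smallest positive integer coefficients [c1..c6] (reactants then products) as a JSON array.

Coefficients: [5, 6, 3, 4, 5, 2]

E: 5·4+6·7 = 62 | 3·4+4·5+5·6+2·0 = 62
G: 5·6+6·0 = 30 | 3·3+4·0+5·1+2·8 = 30
A: 5·6+6·7 = 72 | 3·5+4·5+5·7+2·1 = 72
J: 5·7+6·5 = 65 | 3·3+4·6+5·4+2·6 = 65
Y: 5·4+6·1 = 26 | 3·0+4·0+5·2+2·8 = 26
gcd(5,6,3,4,5,2) = 1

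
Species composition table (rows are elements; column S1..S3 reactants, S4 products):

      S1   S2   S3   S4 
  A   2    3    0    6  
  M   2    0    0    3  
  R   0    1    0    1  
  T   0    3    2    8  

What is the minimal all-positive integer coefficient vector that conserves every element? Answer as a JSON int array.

A: 3·2+2·3+5·0 = 12 | 2·6 = 12
M: 3·2+2·0+5·0 = 6 | 2·3 = 6
R: 3·0+2·1+5·0 = 2 | 2·1 = 2
T: 3·0+2·3+5·2 = 16 | 2·8 = 16
gcd(3,2,5,2) = 1

Coefficients: [3, 2, 5, 2]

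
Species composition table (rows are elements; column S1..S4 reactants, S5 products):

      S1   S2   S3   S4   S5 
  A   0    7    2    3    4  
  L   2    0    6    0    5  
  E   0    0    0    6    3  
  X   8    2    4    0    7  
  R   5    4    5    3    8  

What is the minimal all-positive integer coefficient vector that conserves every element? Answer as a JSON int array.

Coefficients: [3, 1, 4, 3, 6]

A: 3·0+1·7+4·2+3·3 = 24 | 6·4 = 24
L: 3·2+1·0+4·6+3·0 = 30 | 6·5 = 30
E: 3·0+1·0+4·0+3·6 = 18 | 6·3 = 18
X: 3·8+1·2+4·4+3·0 = 42 | 6·7 = 42
R: 3·5+1·4+4·5+3·3 = 48 | 6·8 = 48
gcd(3,1,4,3,6) = 1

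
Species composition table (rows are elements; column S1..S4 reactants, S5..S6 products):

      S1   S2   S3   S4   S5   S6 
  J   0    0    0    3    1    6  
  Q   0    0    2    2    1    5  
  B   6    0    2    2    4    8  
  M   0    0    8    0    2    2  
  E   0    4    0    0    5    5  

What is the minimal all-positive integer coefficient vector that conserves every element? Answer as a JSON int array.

Coefficients: [2, 5, 1, 3, 3, 1]

J: 2·0+5·0+1·0+3·3 = 9 | 3·1+1·6 = 9
Q: 2·0+5·0+1·2+3·2 = 8 | 3·1+1·5 = 8
B: 2·6+5·0+1·2+3·2 = 20 | 3·4+1·8 = 20
M: 2·0+5·0+1·8+3·0 = 8 | 3·2+1·2 = 8
E: 2·0+5·4+1·0+3·0 = 20 | 3·5+1·5 = 20
gcd(2,5,1,3,3,1) = 1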